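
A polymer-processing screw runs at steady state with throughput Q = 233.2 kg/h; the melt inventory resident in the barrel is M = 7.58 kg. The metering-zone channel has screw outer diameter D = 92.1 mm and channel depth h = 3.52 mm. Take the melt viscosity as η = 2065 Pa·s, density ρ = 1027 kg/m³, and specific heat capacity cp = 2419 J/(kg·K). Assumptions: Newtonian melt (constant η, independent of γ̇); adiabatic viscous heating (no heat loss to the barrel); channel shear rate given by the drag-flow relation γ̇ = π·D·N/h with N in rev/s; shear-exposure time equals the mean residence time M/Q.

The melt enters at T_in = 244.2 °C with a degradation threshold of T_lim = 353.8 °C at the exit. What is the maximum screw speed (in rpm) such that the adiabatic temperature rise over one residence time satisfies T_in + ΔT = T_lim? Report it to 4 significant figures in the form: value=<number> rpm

value=24.50 rpm

Throughput in SI: Q_s = 233.2 kg/h ÷ 3600 s/h = 0.0647778 kg/s
Mean residence time: t_res = M/Q_s = 7.58 kg / 0.0647778 kg/s = 117.015 s
D = 92.1 mm = 0.0921 m;  h = 3.52 mm = 0.00352 m
ΔT_a = T_lim − T_in = 353.8 °C − 244.2 °C = 109.6 K
Invert ΔT = ηγ̇²t_res/(ρcp) for γ̇: γ̇_max² = ΔT_a ρ cp / (η t_res) = 109.6·1027·2419 / (2065·117.015) = 1126.82 s⁻²
γ̇_max = sqrt(1126.82) = 33.5681 s⁻¹
N_max = γ̇_max·h / (π·D) = 33.5681 · 0.00352 / (π · 0.0921) = 0.408376 rev/s = 24.5025 rpm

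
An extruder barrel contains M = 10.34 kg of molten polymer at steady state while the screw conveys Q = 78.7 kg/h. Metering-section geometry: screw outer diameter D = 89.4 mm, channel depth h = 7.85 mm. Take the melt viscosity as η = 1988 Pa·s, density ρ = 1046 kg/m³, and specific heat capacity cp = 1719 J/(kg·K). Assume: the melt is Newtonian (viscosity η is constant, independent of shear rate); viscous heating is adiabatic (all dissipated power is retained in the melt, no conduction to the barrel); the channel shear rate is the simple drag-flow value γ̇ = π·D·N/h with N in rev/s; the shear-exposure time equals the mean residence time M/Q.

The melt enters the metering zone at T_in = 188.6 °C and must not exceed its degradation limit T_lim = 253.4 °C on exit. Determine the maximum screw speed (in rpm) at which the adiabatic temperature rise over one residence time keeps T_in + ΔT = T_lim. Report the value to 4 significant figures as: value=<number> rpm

value=18.67 rpm

Throughput in SI: Q_s = 78.7 kg/h ÷ 3600 s/h = 0.0218611 kg/s
t_res = M / Q_s = 10.34 ÷ 0.0218611 = 472.986 s
Convert to metres: D = 0.0894 m, h = 0.00785 m
ΔT_a = T_lim − T_in = 253.4 °C − 188.6 °C = 64.8 K
Invert ΔT = ηγ̇²t_res/(ρcp) for γ̇: γ̇_max² = ΔT_a ρ cp / (η t_res) = 64.8·1046·1719 / (1988·472.986) = 123.913 s⁻²
γ̇_max = √123.913 = 11.1316 s⁻¹
N_max = γ̇_max·h / (π·D) = 11.1316 · 0.00785 / (π · 0.0894) = 0.31113 rev/s = 18.6678 rpm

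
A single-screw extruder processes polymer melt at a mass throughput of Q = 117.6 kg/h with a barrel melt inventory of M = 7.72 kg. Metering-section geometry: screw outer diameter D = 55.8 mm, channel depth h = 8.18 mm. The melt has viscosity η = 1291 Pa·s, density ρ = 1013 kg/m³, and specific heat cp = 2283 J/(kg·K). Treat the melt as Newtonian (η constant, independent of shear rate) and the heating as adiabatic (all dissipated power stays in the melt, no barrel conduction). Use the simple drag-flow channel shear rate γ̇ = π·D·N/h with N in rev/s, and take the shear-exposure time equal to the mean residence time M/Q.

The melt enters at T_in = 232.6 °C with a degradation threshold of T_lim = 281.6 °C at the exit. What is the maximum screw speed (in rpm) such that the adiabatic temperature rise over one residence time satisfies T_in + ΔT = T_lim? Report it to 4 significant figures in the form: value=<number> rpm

Q_s = Q / 3600 = 117.6 / 3600 = 0.0326667 kg/s
Mean residence time: t_res = M/Q_s = 7.72 kg / 0.0326667 kg/s = 236.327 s
D = 55.8 mm = 0.0558 m;  h = 8.18 mm = 0.00818 m
Allowable rise: ΔT_a = T_lim − T_in = 281.6 − 232.6 = 49 K
γ̇_max² = ΔT_a·ρ·cp/(η·t_res) = 49·1013·2283/(1291·236.327) = 371.426 s⁻²
γ̇_max = √371.426 = 19.2724 s⁻¹
Solve γ̇ = πDN/h for N: N_max = γ̇_max·h/(π·D) = 19.2724 × 0.00818 / (π × 0.0558) = 0.899302 rev/s = 53.9581 rpm

value=53.96 rpm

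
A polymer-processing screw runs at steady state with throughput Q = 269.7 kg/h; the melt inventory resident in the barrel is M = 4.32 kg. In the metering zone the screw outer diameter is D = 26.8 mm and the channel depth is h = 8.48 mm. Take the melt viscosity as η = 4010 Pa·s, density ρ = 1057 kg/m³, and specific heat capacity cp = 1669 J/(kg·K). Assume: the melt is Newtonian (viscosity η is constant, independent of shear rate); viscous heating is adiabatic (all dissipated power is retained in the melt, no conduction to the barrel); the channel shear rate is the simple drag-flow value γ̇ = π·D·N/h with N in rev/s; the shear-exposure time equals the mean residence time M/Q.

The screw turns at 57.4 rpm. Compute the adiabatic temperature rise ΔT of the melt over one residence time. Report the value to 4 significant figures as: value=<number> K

value=11.83 K

Convert throughput: Q = 269.7 kg/h = 269.7/3600 = 0.0749167 kg/s
t_res = M / Q_s = 4.32 ÷ 0.0749167 = 57.6641 s
Convert to SI: D = 0.0268 m, h = 0.00848 m, N = 57.4/60 = 0.956667 rev/s
γ̇ = π·D·N / h = π · 0.0268 · 0.956667 / 0.00848 = 9.49838 s⁻¹
Adiabatic rise: ΔT = η γ̇² t_res / (ρ cp) = 4010·(9.49838)²·57.6641 / (1057·1669) = 11.8254 K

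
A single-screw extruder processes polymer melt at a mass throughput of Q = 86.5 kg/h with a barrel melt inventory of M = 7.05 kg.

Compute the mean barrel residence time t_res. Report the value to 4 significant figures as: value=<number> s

value=293.4 s

Convert throughput: Q = 86.5 kg/h = 86.5/3600 = 0.0240278 kg/s
t_res = M / Q_s = 7.05 ÷ 0.0240278 = 293.41 s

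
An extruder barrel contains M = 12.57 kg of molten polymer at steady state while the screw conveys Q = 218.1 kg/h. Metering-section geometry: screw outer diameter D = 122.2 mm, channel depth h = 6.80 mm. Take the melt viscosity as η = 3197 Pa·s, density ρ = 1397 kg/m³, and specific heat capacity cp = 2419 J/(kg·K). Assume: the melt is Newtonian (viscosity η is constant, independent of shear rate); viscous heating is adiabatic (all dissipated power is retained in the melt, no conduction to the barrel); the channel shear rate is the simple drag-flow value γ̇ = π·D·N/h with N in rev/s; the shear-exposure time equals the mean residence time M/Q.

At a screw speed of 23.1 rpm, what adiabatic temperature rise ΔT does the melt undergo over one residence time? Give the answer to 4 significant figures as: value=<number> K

Throughput in SI: Q_s = 218.1 kg/h ÷ 3600 s/h = 0.0605833 kg/s
t_res = M / Q_s = 12.57 ÷ 0.0605833 = 207.483 s
Geometry in metres: D = 122.2 mm → 0.1222 m, h = 6.80 mm → 0.0068 m; screw speed N = 23.1 rpm = 0.385 rev/s
γ̇ = π D N / h = (π)(0.1222)(0.385) / 0.0068 = 21.7357 s⁻¹
ΔT = η·γ̇²·t_res / (ρ·cp) = 3197 · (21.7357)² · 207.483 / (1397 · 2419) = 92.7338 K

value=92.73 K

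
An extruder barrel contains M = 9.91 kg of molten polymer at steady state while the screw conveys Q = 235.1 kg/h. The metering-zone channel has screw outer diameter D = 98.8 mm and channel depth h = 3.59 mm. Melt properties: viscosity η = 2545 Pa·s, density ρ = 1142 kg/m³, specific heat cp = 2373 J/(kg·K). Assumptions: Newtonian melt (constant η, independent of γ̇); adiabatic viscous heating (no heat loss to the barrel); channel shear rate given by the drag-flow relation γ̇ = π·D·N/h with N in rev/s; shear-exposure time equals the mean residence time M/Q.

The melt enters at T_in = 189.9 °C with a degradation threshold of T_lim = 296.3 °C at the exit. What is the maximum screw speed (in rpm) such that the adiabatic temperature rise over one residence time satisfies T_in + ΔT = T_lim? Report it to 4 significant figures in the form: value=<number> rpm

value=18.96 rpm

Convert throughput: Q = 235.1 kg/h = 235.1/3600 = 0.0653056 kg/s
t_res = M / Q_s = 9.91 / 0.0653056 = 151.748 s
D = 98.8 mm = 0.0988 m;  h = 3.59 mm = 0.00359 m
ΔT_a = T_lim − T_in = 296.3 °C − 189.9 °C = 106.4 K
γ̇_max² = ΔT_a·ρ·cp/(η·t_res) = 106.4·1142·2373/(2545·151.748) = 746.611 s⁻²
γ̇_max = √746.611 = 27.3242 s⁻¹
N_max = γ̇_max h / (πD) = 27.3242·0.00359/(π·0.0988) = 0.316035 rev/s → ×60 = 18.9621 rpm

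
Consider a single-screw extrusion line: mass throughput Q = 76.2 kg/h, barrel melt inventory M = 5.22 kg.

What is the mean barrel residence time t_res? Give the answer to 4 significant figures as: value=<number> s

value=246.6 s

Q_s = Q / 3600 = 76.2 / 3600 = 0.0211667 kg/s
Mean residence time: t_res = M/Q_s = 5.22 kg / 0.0211667 kg/s = 246.614 s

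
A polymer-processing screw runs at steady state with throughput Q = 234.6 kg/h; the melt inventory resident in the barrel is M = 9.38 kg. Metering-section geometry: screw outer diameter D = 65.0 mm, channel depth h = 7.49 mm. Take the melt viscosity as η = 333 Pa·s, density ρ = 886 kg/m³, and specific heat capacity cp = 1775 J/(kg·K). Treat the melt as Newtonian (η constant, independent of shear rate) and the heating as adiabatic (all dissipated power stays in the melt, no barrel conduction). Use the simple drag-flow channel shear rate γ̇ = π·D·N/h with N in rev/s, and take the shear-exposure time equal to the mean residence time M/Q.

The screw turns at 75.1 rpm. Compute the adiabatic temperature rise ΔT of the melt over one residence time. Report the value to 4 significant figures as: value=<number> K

value=35.49 K

Throughput in SI: Q_s = 234.6 kg/h ÷ 3600 s/h = 0.0651667 kg/s
t_res = M / Q_s = 9.38 / 0.0651667 = 143.939 s
D = 65.0 mm = 0.065 m;  h = 7.49 mm = 0.00749 m;  N = 75.1 rpm / 60 = 1.25167 rev/s
γ̇ = π D N / h = (π)(0.065)(1.25167) / 0.00749 = 34.1248 s⁻¹
Adiabatic rise: ΔT = η γ̇² t_res / (ρ cp) = 333·(34.1248)²·143.939 / (886·1775) = 35.4919 K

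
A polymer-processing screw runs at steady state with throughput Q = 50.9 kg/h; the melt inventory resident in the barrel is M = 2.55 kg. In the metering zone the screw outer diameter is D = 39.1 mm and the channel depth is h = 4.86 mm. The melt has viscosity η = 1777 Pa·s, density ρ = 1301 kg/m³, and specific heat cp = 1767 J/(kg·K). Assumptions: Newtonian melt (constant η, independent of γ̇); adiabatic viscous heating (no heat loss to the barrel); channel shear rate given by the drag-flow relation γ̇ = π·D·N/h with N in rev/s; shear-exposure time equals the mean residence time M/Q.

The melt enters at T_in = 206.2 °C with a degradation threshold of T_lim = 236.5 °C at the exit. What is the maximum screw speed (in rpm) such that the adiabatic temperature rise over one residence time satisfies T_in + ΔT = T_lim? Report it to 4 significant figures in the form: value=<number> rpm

Convert throughput: Q = 50.9 kg/h = 50.9/3600 = 0.0141389 kg/s
Mean residence time: t_res = M/Q_s = 2.55 kg / 0.0141389 kg/s = 180.354 s
D = 39.1 mm = 0.0391 m;  h = 4.86 mm = 0.00486 m
Allowable rise: ΔT_a = T_lim − T_in = 236.5 − 206.2 = 30.3 K
γ̇_max² = ΔT_a·ρ·cp/(η·t_res) = 30.3·1301·1767/(1777·180.354) = 217.342 s⁻²
γ̇_max = √217.342 = 14.7425 s⁻¹
N_max = γ̇_max h / (πD) = 14.7425·0.00486/(π·0.0391) = 0.583286 rev/s → ×60 = 34.9972 rpm

value=35.00 rpm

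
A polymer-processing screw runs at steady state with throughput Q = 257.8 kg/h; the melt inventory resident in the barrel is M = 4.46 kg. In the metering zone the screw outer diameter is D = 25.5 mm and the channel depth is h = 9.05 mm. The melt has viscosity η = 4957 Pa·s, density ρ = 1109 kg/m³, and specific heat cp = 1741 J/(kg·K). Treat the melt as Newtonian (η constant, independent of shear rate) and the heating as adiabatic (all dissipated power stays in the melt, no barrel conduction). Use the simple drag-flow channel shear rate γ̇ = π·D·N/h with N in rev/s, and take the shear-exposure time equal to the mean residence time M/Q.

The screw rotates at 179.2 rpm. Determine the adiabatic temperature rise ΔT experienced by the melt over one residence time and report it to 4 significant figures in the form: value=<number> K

value=111.8 K

Q_s = Q / 3600 = 257.8 / 3600 = 0.0716111 kg/s
t_res = M / Q_s = 4.46 ÷ 0.0716111 = 62.2808 s
Convert to SI: D = 0.0255 m, h = 0.00905 m, N = 179.2/60 = 2.98667 rev/s
Shear rate: γ̇ = πDN/h = π·0.0255·2.98667/0.00905 = 26.438 s⁻¹
Adiabatic rise: ΔT = η γ̇² t_res / (ρ cp) = 4957·(26.438)²·62.2808 / (1109·1741) = 111.763 K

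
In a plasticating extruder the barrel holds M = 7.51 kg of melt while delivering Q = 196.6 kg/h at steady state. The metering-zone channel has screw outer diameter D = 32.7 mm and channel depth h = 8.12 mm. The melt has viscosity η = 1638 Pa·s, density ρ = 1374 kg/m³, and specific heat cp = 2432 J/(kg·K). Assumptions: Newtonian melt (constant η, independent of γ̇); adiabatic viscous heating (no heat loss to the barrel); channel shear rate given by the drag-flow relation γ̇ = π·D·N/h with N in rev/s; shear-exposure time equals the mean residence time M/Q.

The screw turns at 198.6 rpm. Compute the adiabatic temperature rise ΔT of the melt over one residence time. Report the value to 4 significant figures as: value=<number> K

Throughput in SI: Q_s = 196.6 kg/h ÷ 3600 s/h = 0.0546111 kg/s
Mean residence time: t_res = M/Q_s = 7.51 kg / 0.0546111 kg/s = 137.518 s
Convert to SI: D = 0.0327 m, h = 0.00812 m, N = 198.6/60 = 3.31 rev/s
γ̇ = π D N / h = (π)(0.0327)(3.31) / 0.00812 = 41.8764 s⁻¹
ΔT = η·γ̇²·t_res / (ρ·cp) = 1638 · (41.8764)² · 137.518 / (1374 · 2432) = 118.212 K

value=118.2 K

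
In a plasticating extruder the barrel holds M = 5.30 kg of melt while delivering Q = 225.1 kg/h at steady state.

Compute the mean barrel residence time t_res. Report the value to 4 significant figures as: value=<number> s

Convert throughput: Q = 225.1 kg/h = 225.1/3600 = 0.0625278 kg/s
t_res = M / Q_s = 5.30 ÷ 0.0625278 = 84.7623 s

value=84.76 s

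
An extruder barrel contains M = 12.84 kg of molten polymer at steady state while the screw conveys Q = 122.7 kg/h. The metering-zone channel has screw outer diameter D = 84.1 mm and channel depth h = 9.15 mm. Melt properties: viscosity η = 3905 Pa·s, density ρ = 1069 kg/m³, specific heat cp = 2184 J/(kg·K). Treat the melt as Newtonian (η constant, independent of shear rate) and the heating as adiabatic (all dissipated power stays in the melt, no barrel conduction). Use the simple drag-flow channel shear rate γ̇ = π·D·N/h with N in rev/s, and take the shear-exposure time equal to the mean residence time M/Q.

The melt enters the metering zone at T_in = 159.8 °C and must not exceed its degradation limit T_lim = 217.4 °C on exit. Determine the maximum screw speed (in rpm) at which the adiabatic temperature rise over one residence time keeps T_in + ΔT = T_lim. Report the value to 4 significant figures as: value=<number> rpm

value=19.87 rpm

Convert throughput: Q = 122.7 kg/h = 122.7/3600 = 0.0340833 kg/s
Mean residence time: t_res = M/Q_s = 12.84 kg / 0.0340833 kg/s = 376.724 s
Convert to metres: D = 0.0841 m, h = 0.00915 m
Allowable rise: ΔT_a = T_lim − T_in = 217.4 − 159.8 = 57.6 K
γ̇_max² = ΔT_a·ρ·cp/(η·t_res) = 57.6·1069·2184/(3905·376.724) = 91.4132 s⁻²
γ̇_max = √91.4132 = 9.56102 s⁻¹
Solve γ̇ = πDN/h for N: N_max = γ̇_max·h/(π·D) = 9.56102 × 0.00915 / (π × 0.0841) = 0.331116 rev/s = 19.8669 rpm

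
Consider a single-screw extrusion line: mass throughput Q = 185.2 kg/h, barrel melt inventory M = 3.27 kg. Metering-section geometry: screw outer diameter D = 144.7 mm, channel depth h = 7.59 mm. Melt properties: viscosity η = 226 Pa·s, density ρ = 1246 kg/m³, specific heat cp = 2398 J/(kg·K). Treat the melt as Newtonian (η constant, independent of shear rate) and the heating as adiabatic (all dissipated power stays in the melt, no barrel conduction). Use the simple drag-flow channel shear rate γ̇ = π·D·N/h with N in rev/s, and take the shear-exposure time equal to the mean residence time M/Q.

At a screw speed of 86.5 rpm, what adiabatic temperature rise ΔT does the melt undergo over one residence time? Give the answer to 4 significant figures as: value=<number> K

value=35.85 K

Throughput in SI: Q_s = 185.2 kg/h ÷ 3600 s/h = 0.0514444 kg/s
t_res = M / Q_s = 3.27 / 0.0514444 = 63.5637 s
Geometry in metres: D = 144.7 mm → 0.1447 m, h = 7.59 mm → 0.00759 m; screw speed N = 86.5 rpm = 1.44167 rev/s
γ̇ = π·D·N / h = π · 0.1447 · 1.44167 / 0.00759 = 86.3459 s⁻¹
ΔT = η·γ̇²·t_res / (ρ·cp) = 226 · (86.3459)² · 63.5637 / (1246 · 2398) = 35.8454 K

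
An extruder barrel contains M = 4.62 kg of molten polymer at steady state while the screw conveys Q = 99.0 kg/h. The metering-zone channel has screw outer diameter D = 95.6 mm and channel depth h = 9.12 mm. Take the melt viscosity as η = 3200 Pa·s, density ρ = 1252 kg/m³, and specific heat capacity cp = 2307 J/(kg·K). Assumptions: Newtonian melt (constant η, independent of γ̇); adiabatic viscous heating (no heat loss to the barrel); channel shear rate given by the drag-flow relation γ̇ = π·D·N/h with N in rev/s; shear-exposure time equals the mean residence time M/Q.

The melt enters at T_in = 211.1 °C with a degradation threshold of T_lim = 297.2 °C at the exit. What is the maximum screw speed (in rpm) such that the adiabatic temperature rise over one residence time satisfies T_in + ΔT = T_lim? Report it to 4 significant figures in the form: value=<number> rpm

Q_s = Q / 3600 = 99.0 / 3600 = 0.0275 kg/s
Mean residence time: t_res = M/Q_s = 4.62 kg / 0.0275 kg/s = 168 s
D = 95.6 mm = 0.0956 m;  h = 9.12 mm = 0.00912 m
ΔT_a = T_lim − T_in = 297.2 °C − 211.1 °C = 86.1 K
Invert ΔT = ηγ̇²t_res/(ρcp) for γ̇: γ̇_max² = ΔT_a ρ cp / (η t_res) = 86.1·1252·2307 / (3200·168) = 462.59 s⁻²
γ̇_max = sqrt(462.59) = 21.5079 s⁻¹
Solve γ̇ = πDN/h for N: N_max = γ̇_max·h/(π·D) = 21.5079 × 0.00912 / (π × 0.0956) = 0.653108 rev/s = 39.1865 rpm

value=39.19 rpm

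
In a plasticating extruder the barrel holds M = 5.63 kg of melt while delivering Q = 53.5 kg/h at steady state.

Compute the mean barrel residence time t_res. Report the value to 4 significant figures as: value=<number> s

value=378.8 s

Throughput in SI: Q_s = 53.5 kg/h ÷ 3600 s/h = 0.0148611 kg/s
t_res = M / Q_s = 5.63 ÷ 0.0148611 = 378.841 s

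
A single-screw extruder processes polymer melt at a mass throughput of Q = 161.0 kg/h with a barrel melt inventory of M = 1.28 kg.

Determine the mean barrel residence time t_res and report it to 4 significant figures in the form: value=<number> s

Throughput in SI: Q_s = 161.0 kg/h ÷ 3600 s/h = 0.0447222 kg/s
t_res = M / Q_s = 1.28 ÷ 0.0447222 = 28.6211 s

value=28.62 s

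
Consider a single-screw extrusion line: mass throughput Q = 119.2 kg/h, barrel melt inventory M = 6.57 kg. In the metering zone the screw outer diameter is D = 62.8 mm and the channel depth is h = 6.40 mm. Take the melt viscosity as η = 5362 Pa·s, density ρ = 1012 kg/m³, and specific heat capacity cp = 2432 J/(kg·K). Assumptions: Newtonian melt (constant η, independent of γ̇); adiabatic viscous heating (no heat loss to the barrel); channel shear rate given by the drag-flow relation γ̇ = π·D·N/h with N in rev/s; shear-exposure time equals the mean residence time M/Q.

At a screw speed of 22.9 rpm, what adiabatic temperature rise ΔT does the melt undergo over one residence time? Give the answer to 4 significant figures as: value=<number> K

value=59.84 K

Throughput in SI: Q_s = 119.2 kg/h ÷ 3600 s/h = 0.0331111 kg/s
t_res = M / Q_s = 6.57 ÷ 0.0331111 = 198.423 s
Convert to SI: D = 0.0628 m, h = 0.0064 m, N = 22.9/60 = 0.381667 rev/s
Shear rate: γ̇ = πDN/h = π·0.0628·0.381667/0.0064 = 11.7656 s⁻¹
Adiabatic rise: ΔT = η γ̇² t_res / (ρ cp) = 5362·(11.7656)²·198.423 / (1012·2432) = 59.8414 K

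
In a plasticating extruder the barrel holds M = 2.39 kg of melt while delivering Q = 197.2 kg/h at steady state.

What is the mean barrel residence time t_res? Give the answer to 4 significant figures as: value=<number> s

value=43.63 s

Convert throughput: Q = 197.2 kg/h = 197.2/3600 = 0.0547778 kg/s
t_res = M / Q_s = 2.39 / 0.0547778 = 43.6308 s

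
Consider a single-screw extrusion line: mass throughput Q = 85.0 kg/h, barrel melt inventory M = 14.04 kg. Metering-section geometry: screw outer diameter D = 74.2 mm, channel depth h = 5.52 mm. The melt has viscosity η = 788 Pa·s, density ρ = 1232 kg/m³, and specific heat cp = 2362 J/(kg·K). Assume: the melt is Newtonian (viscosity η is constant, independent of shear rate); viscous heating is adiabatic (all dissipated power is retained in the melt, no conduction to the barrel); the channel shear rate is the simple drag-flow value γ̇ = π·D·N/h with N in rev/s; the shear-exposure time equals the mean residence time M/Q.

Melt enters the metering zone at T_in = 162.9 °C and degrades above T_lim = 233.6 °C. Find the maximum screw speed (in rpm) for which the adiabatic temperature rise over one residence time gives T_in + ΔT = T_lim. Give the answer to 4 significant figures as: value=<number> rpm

value=29.77 rpm

Q_s = Q / 3600 = 85.0 / 3600 = 0.0236111 kg/s
t_res = M / Q_s = 14.04 ÷ 0.0236111 = 594.635 s
D = 74.2 mm = 0.0742 m;  h = 5.52 mm = 0.00552 m
ΔT_a = T_lim − T_in = 233.6 − 162.9 = 70.7 K
γ̇_max² = ΔT_a·ρ·cp/(η·t_res) = 70.7·1232·2362/(788·594.635) = 439.069 s⁻²
Take the square root: γ̇_max = √(439.069) = 20.954 s⁻¹
Solve γ̇ = πDN/h for N: N_max = γ̇_max·h/(π·D) = 20.954 × 0.00552 / (π × 0.0742) = 0.496194 rev/s = 29.7717 rpm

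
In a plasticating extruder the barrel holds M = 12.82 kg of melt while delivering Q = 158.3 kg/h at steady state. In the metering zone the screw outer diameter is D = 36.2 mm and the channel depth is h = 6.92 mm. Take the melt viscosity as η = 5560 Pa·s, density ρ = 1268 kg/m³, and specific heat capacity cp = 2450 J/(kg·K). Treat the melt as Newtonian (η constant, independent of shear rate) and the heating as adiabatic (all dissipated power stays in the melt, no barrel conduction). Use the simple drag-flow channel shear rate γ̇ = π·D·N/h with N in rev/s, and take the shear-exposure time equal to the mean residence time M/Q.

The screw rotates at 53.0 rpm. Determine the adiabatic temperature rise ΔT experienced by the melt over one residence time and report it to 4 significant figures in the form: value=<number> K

Q_s = Q / 3600 = 158.3 / 3600 = 0.0439722 kg/s
Mean residence time: t_res = M/Q_s = 12.82 kg / 0.0439722 kg/s = 291.548 s
Geometry in metres: D = 36.2 mm → 0.0362 m, h = 6.92 mm → 0.00692 m; screw speed N = 53.0 rpm = 0.883333 rev/s
Shear rate: γ̇ = πDN/h = π·0.0362·0.883333/0.00692 = 14.517 s⁻¹
Adiabatic rise: ΔT = η γ̇² t_res / (ρ cp) = 5560·(14.517)²·291.548 / (1268·2450) = 109.965 K

value=110.0 K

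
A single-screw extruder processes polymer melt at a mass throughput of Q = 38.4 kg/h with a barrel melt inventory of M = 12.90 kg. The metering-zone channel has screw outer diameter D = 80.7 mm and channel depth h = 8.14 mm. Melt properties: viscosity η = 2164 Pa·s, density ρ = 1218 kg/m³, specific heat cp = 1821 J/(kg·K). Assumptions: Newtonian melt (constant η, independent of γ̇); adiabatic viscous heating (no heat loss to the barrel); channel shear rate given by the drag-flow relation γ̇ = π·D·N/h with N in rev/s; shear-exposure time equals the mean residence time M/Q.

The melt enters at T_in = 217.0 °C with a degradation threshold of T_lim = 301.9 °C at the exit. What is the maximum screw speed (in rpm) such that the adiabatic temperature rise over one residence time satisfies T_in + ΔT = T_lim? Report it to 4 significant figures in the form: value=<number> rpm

Convert throughput: Q = 38.4 kg/h = 38.4/3600 = 0.0106667 kg/s
Mean residence time: t_res = M/Q_s = 12.90 kg / 0.0106667 kg/s = 1209.38 s
Geometry in SI: D = 80.7 mm → 0.0807 m, h = 8.14 mm → 0.00814 m
Allowable rise: ΔT_a = T_lim − T_in = 301.9 − 217.0 = 84.9 K
γ̇_max² = ΔT_a·ρ·cp / (η·t_res) = [84.9 × 1218 × 1821] / [2164 × 1209.38] = 71.9526 s⁻²
γ̇_max = √71.9526 = 8.48249 s⁻¹
N_max = γ̇_max·h / (π·D) = 8.48249 · 0.00814 / (π · 0.0807) = 0.272348 rev/s = 16.3409 rpm

value=16.34 rpm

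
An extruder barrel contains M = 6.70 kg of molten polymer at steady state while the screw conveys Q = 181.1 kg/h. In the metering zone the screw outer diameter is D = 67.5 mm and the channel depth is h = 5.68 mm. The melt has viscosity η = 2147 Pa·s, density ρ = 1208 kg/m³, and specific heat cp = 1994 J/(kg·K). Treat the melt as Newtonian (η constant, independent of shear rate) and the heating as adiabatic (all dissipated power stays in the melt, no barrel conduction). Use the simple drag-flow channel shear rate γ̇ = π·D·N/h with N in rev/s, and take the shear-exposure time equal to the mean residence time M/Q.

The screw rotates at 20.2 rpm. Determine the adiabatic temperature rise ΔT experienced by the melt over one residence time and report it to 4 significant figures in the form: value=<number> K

value=18.75 K

Q_s = Q / 3600 = 181.1 / 3600 = 0.0503056 kg/s
Mean residence time: t_res = M/Q_s = 6.70 kg / 0.0503056 kg/s = 133.186 s
Geometry in metres: D = 67.5 mm → 0.0675 m, h = 5.68 mm → 0.00568 m; screw speed N = 20.2 rpm = 0.336667 rev/s
γ̇ = π·D·N / h = π · 0.0675 · 0.336667 / 0.00568 = 12.5691 s⁻¹
Adiabatic rise: ΔT = η γ̇² t_res / (ρ cp) = 2147·(12.5691)²·133.186 / (1208·1994) = 18.7547 K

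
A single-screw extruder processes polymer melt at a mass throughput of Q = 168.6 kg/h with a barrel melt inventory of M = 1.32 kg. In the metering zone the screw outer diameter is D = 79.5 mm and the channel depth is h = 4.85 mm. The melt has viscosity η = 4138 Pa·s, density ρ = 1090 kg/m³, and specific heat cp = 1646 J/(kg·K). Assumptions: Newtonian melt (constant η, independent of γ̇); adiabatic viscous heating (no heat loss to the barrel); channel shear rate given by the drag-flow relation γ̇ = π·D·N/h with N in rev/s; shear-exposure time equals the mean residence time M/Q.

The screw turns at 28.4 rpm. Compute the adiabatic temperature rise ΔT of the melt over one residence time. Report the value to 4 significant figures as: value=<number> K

Q_s = Q / 3600 = 168.6 / 3600 = 0.0468333 kg/s
t_res = M / Q_s = 1.32 / 0.0468333 = 28.1851 s
Geometry in metres: D = 79.5 mm → 0.0795 m, h = 4.85 mm → 0.00485 m; screw speed N = 28.4 rpm = 0.473333 rev/s
Shear rate: γ̇ = πDN/h = π·0.0795·0.473333/0.00485 = 24.3749 s⁻¹
ΔT = η·γ̇²·t_res/(ρ·cp) = [4138 × 24.3749² × 28.1851] / [1090 × 1646] = 38.6223 K

value=38.62 K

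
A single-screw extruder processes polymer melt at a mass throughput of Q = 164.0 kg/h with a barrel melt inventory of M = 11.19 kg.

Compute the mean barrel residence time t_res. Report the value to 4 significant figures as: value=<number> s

Throughput in SI: Q_s = 164.0 kg/h ÷ 3600 s/h = 0.0455556 kg/s
t_res = M / Q_s = 11.19 / 0.0455556 = 245.634 s

value=245.6 s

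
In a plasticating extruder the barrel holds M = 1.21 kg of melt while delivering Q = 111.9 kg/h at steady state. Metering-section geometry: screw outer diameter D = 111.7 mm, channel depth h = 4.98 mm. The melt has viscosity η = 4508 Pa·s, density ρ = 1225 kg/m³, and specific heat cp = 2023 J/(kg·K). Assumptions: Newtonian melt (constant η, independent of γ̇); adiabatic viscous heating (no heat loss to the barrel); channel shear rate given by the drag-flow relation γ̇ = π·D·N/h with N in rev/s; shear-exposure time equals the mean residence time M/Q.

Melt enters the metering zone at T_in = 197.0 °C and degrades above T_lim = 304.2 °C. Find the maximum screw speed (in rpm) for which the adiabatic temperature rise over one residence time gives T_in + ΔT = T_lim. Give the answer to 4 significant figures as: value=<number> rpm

Convert throughput: Q = 111.9 kg/h = 111.9/3600 = 0.0310833 kg/s
Mean residence time: t_res = M/Q_s = 1.21 kg / 0.0310833 kg/s = 38.9276 s
Convert to metres: D = 0.1117 m, h = 0.00498 m
ΔT_a = T_lim − T_in = 304.2 °C − 197.0 °C = 107.2 K
γ̇_max² = ΔT_a·ρ·cp/(η·t_res) = 107.2·1225·2023/(4508·38.9276) = 1513.86 s⁻²
Take the square root: γ̇_max = √(1513.86) = 38.9083 s⁻¹
N_max = γ̇_max·h / (π·D) = 38.9083 · 0.00498 / (π · 0.1117) = 0.552165 rev/s = 33.1299 rpm

value=33.13 rpm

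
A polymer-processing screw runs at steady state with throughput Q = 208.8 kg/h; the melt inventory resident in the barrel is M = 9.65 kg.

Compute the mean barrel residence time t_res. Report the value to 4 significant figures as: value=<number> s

value=166.4 s

Q_s = Q / 3600 = 208.8 / 3600 = 0.058 kg/s
t_res = M / Q_s = 9.65 / 0.058 = 166.379 s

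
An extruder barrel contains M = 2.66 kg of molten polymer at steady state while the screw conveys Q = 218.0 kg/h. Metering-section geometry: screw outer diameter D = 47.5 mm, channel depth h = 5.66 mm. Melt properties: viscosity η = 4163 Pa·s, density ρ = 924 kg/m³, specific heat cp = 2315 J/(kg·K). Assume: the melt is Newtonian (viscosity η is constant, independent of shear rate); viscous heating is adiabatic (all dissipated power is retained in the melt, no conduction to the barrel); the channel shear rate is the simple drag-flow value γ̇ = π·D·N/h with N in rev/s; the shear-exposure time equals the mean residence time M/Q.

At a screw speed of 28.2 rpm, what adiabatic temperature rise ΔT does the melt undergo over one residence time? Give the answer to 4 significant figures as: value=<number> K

Q_s = Q / 3600 = 218.0 / 3600 = 0.0605556 kg/s
t_res = M / Q_s = 2.66 / 0.0605556 = 43.9266 s
Geometry in metres: D = 47.5 mm → 0.0475 m, h = 5.66 mm → 0.00566 m; screw speed N = 28.2 rpm = 0.47 rev/s
γ̇ = π·D·N / h = π · 0.0475 · 0.47 / 0.00566 = 12.3915 s⁻¹
Adiabatic rise: ΔT = η γ̇² t_res / (ρ cp) = 4163·(12.3915)²·43.9266 / (924·2315) = 13.1269 K

value=13.13 K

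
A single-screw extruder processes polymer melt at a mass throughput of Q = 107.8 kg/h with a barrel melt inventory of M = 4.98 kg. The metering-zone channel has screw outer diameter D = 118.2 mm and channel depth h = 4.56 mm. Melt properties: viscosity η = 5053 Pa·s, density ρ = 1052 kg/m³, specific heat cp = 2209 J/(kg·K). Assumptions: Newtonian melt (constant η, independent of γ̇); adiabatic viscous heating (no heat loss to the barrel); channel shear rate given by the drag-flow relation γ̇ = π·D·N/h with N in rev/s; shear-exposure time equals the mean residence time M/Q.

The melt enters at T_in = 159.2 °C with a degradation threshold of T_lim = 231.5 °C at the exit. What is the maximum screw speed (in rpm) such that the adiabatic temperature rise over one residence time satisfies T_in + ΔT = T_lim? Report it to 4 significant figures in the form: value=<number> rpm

Q_s = Q / 3600 = 107.8 / 3600 = 0.0299444 kg/s
Mean residence time: t_res = M/Q_s = 4.98 kg / 0.0299444 kg/s = 166.308 s
Convert to metres: D = 0.1182 m, h = 0.00456 m
ΔT_a = T_lim − T_in = 231.5 °C − 159.2 °C = 72.3 K
Invert ΔT = ηγ̇²t_res/(ρcp) for γ̇: γ̇_max² = ΔT_a ρ cp / (η t_res) = 72.3·1052·2209 / (5053·166.308) = 199.934 s⁻²
γ̇_max = √199.934 = 14.1398 s⁻¹
N_max = γ̇_max·h / (π·D) = 14.1398 · 0.00456 / (π · 0.1182) = 0.173637 rev/s = 10.4182 rpm

value=10.42 rpm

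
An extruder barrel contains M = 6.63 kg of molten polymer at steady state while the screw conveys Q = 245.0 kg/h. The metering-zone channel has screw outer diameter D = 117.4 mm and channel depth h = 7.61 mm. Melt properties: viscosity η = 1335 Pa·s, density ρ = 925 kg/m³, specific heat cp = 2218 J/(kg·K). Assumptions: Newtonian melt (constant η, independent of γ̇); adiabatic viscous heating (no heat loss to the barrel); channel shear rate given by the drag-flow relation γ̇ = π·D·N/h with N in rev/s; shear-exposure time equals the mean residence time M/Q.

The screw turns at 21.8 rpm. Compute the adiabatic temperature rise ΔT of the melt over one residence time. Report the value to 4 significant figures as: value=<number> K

Q_s = Q / 3600 = 245.0 / 3600 = 0.0680556 kg/s
t_res = M / Q_s = 6.63 / 0.0680556 = 97.4204 s
Convert to SI: D = 0.1174 m, h = 0.00761 m, N = 21.8/60 = 0.363333 rev/s
Shear rate: γ̇ = πDN/h = π·0.1174·0.363333/0.00761 = 17.6092 s⁻¹
ΔT = η·γ̇²·t_res/(ρ·cp) = [1335 × 17.6092² × 97.4204] / [925 × 2218] = 19.6564 K

value=19.66 K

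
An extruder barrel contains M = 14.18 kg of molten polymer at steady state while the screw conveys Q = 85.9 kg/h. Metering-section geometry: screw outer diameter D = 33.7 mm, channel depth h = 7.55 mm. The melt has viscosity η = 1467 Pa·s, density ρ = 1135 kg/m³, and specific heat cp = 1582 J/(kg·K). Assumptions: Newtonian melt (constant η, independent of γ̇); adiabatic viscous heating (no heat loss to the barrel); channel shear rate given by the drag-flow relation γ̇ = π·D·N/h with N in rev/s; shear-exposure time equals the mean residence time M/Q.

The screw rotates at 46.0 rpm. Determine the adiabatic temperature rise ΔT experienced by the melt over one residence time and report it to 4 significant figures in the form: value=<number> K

Throughput in SI: Q_s = 85.9 kg/h ÷ 3600 s/h = 0.0238611 kg/s
t_res = M / Q_s = 14.18 ÷ 0.0238611 = 594.272 s
Geometry in metres: D = 33.7 mm → 0.0337 m, h = 7.55 mm → 0.00755 m; screw speed N = 46.0 rpm = 0.766667 rev/s
γ̇ = π·D·N / h = π · 0.0337 · 0.766667 / 0.00755 = 10.7508 s⁻¹
Adiabatic rise: ΔT = η γ̇² t_res / (ρ cp) = 1467·(10.7508)²·594.272 / (1135·1582) = 56.1167 K

value=56.12 K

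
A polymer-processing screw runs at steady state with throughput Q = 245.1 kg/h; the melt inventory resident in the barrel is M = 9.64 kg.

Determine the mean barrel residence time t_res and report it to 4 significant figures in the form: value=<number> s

Q_s = Q / 3600 = 245.1 / 3600 = 0.0680833 kg/s
t_res = M / Q_s = 9.64 / 0.0680833 = 141.591 s

value=141.6 s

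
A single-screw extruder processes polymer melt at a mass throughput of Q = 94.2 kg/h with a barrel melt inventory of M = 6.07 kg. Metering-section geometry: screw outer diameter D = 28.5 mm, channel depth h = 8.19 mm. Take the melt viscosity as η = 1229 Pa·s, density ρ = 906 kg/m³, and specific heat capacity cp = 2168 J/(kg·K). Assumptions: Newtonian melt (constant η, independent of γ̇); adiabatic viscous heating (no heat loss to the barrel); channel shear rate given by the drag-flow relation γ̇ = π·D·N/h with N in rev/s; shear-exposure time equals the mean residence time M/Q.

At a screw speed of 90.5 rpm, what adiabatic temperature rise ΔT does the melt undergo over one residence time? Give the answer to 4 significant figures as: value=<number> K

Convert throughput: Q = 94.2 kg/h = 94.2/3600 = 0.0261667 kg/s
t_res = M / Q_s = 6.07 ÷ 0.0261667 = 231.975 s
Convert to SI: D = 0.0285 m, h = 0.00819 m, N = 90.5/60 = 1.50833 rev/s
γ̇ = π D N / h = (π)(0.0285)(1.50833) / 0.00819 = 16.4895 s⁻¹
ΔT = η·γ̇²·t_res / (ρ·cp) = 1229 · (16.4895)² · 231.975 / (906 · 2168) = 39.4658 K

value=39.47 K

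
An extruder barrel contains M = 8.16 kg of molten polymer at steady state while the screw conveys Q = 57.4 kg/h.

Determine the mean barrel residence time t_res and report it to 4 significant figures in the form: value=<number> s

value=511.8 s

Q_s = Q / 3600 = 57.4 / 3600 = 0.0159444 kg/s
Mean residence time: t_res = M/Q_s = 8.16 kg / 0.0159444 kg/s = 511.777 s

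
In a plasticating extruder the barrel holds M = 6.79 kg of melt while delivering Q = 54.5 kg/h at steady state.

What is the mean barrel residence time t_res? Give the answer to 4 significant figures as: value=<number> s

Throughput in SI: Q_s = 54.5 kg/h ÷ 3600 s/h = 0.0151389 kg/s
Mean residence time: t_res = M/Q_s = 6.79 kg / 0.0151389 kg/s = 448.514 s

value=448.5 s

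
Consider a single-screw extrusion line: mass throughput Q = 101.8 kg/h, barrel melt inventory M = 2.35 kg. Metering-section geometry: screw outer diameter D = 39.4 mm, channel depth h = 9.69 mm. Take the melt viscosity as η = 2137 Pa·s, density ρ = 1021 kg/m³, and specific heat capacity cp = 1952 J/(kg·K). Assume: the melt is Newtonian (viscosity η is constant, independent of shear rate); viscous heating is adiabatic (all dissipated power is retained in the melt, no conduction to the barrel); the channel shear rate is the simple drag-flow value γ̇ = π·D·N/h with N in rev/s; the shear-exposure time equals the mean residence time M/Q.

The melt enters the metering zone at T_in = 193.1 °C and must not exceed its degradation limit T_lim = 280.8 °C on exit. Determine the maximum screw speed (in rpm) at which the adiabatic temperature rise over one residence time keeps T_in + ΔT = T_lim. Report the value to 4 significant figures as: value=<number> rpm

value=147.4 rpm

Convert throughput: Q = 101.8 kg/h = 101.8/3600 = 0.0282778 kg/s
t_res = M / Q_s = 2.35 ÷ 0.0282778 = 83.1041 s
Geometry in SI: D = 39.4 mm → 0.0394 m, h = 9.69 mm → 0.00969 m
ΔT_a = T_lim − T_in = 280.8 − 193.1 = 87.7 K
Invert ΔT = ηγ̇²t_res/(ρcp) for γ̇: γ̇_max² = ΔT_a ρ cp / (η t_res) = 87.7·1021·1952 / (2137·83.1041) = 984.188 s⁻²
γ̇_max = sqrt(984.188) = 31.3718 s⁻¹
N_max = γ̇_max h / (πD) = 31.3718·0.00969/(π·0.0394) = 2.45593 rev/s → ×60 = 147.356 rpm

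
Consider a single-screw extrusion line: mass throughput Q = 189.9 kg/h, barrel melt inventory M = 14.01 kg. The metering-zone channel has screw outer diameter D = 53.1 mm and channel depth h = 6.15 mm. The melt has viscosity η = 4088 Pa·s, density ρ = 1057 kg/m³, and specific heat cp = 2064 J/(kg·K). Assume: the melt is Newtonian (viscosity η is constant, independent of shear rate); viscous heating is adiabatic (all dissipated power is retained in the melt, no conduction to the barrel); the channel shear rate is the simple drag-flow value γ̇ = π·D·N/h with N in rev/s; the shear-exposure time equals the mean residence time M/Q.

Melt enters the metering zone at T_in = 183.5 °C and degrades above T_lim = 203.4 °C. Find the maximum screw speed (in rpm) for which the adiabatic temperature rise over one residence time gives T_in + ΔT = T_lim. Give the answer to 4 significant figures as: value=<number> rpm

value=13.99 rpm

Q_s = Q / 3600 = 189.9 / 3600 = 0.05275 kg/s
Mean residence time: t_res = M/Q_s = 14.01 kg / 0.05275 kg/s = 265.592 s
Geometry in SI: D = 53.1 mm → 0.0531 m, h = 6.15 mm → 0.00615 m
ΔT_a = T_lim − T_in = 203.4 − 183.5 = 19.9 K
γ̇_max² = ΔT_a·ρ·cp/(η·t_res) = 19.9·1057·2064/(4088·265.592) = 39.9863 s⁻²
Take the square root: γ̇_max = √(39.9863) = 6.32347 s⁻¹
N_max = γ̇_max h / (πD) = 6.32347·0.00615/(π·0.0531) = 0.233124 rev/s → ×60 = 13.9874 rpm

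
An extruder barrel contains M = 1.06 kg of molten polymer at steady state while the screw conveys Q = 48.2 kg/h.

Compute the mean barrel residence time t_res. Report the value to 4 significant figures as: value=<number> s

Throughput in SI: Q_s = 48.2 kg/h ÷ 3600 s/h = 0.0133889 kg/s
t_res = M / Q_s = 1.06 ÷ 0.0133889 = 79.1701 s

value=79.17 s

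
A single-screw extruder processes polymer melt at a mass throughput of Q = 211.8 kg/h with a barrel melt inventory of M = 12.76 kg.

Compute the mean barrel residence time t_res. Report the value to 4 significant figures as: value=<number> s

Q_s = Q / 3600 = 211.8 / 3600 = 0.0588333 kg/s
t_res = M / Q_s = 12.76 ÷ 0.0588333 = 216.884 s

value=216.9 s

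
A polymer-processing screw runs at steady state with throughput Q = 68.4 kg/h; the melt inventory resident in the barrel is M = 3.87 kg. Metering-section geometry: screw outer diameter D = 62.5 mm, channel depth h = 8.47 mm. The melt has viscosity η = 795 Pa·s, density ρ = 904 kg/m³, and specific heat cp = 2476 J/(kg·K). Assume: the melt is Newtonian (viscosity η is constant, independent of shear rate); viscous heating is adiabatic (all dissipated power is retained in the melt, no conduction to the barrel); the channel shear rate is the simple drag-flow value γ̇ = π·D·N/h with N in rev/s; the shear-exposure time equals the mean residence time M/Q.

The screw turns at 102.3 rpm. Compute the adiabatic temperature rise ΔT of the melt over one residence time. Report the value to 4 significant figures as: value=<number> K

value=113.0 K

Throughput in SI: Q_s = 68.4 kg/h ÷ 3600 s/h = 0.019 kg/s
Mean residence time: t_res = M/Q_s = 3.87 kg / 0.019 kg/s = 203.684 s
D = 62.5 mm = 0.0625 m;  h = 8.47 mm = 0.00847 m;  N = 102.3 rpm / 60 = 1.705 rev/s
γ̇ = π D N / h = (π)(0.0625)(1.705) / 0.00847 = 39.5249 s⁻¹
ΔT = η·γ̇²·t_res/(ρ·cp) = [795 × 39.5249² × 203.684] / [904 × 2476] = 113.018 K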